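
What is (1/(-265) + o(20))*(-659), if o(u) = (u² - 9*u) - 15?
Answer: -35799516/265 ≈ -1.3509e+5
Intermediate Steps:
o(u) = -15 + u² - 9*u
(1/(-265) + o(20))*(-659) = (1/(-265) + (-15 + 20² - 9*20))*(-659) = (-1/265 + (-15 + 400 - 180))*(-659) = (-1/265 + 205)*(-659) = (54324/265)*(-659) = -35799516/265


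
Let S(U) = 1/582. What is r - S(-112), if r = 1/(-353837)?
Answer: -354419/205933134 ≈ -0.0017210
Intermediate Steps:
S(U) = 1/582
r = -1/353837 ≈ -2.8262e-6
r - S(-112) = -1/353837 - 1*1/582 = -1/353837 - 1/582 = -354419/205933134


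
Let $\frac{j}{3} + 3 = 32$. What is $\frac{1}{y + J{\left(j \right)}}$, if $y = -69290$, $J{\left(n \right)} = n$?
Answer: $- \frac{1}{69203} \approx -1.445 \cdot 10^{-5}$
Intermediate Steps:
$j = 87$ ($j = -9 + 3 \cdot 32 = -9 + 96 = 87$)
$\frac{1}{y + J{\left(j \right)}} = \frac{1}{-69290 + 87} = \frac{1}{-69203} = - \frac{1}{69203}$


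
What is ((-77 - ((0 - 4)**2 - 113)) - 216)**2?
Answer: 38416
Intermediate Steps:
((-77 - ((0 - 4)**2 - 113)) - 216)**2 = ((-77 - ((-4)**2 - 113)) - 216)**2 = ((-77 - (16 - 113)) - 216)**2 = ((-77 - 1*(-97)) - 216)**2 = ((-77 + 97) - 216)**2 = (20 - 216)**2 = (-196)**2 = 38416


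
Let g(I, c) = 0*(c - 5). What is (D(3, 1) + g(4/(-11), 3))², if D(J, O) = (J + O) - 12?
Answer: 64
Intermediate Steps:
g(I, c) = 0 (g(I, c) = 0*(-5 + c) = 0)
D(J, O) = -12 + J + O
(D(3, 1) + g(4/(-11), 3))² = ((-12 + 3 + 1) + 0)² = (-8 + 0)² = (-8)² = 64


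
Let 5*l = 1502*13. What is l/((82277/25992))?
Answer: 39039984/31645 ≈ 1233.7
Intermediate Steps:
l = 19526/5 (l = (1502*13)/5 = (1/5)*19526 = 19526/5 ≈ 3905.2)
l/((82277/25992)) = 19526/(5*((82277/25992))) = 19526/(5*((82277*(1/25992)))) = 19526/(5*(82277/25992)) = (19526/5)*(25992/82277) = 39039984/31645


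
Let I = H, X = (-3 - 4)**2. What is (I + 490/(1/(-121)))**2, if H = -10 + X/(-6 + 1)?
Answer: 87941309401/25 ≈ 3.5177e+9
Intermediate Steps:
X = 49 (X = (-7)**2 = 49)
H = -99/5 (H = -10 + 49/(-6 + 1) = -10 + 49/(-5) = -10 - 1/5*49 = -10 - 49/5 = -99/5 ≈ -19.800)
I = -99/5 ≈ -19.800
(I + 490/(1/(-121)))**2 = (-99/5 + 490/(1/(-121)))**2 = (-99/5 + 490/(-1/121))**2 = (-99/5 + 490*(-121))**2 = (-99/5 - 59290)**2 = (-296549/5)**2 = 87941309401/25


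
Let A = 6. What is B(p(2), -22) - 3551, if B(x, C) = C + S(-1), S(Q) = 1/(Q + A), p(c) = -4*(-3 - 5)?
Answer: -17864/5 ≈ -3572.8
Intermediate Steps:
p(c) = 32 (p(c) = -4*(-8) = 32)
S(Q) = 1/(6 + Q) (S(Q) = 1/(Q + 6) = 1/(6 + Q))
B(x, C) = 1/5 + C (B(x, C) = C + 1/(6 - 1) = C + 1/5 = 1/5 + C)
B(p(2), -22) - 3551 = (1/5 - 22) - 3551 = -109/5 - 3551 = -17864/5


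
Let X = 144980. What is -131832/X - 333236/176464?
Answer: -4473509833/1598984420 ≈ -2.7977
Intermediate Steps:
-131832/X - 333236/176464 = -131832/144980 - 333236/176464 = -131832*1/144980 - 333236*1/176464 = -32958/36245 - 83309/44116 = -4473509833/1598984420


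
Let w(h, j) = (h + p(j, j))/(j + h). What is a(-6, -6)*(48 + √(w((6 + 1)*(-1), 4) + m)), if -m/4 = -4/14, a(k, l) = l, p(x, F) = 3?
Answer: -288 - 4*√273/7 ≈ -297.44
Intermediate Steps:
m = 8/7 (m = -(-16)/14 = -4*(-2/7) = 8/7 ≈ 1.1429)
w(h, j) = (3 + h)/(h + j) (w(h, j) = (h + 3)/(j + h) = (3 + h)/(h + j))
a(-6, -6)*(48 + √(w((6 + 1)*(-1), 4) + m)) = -6*(48 + √((3 + (6 + 1)*(-1))/((6 + 1)*(-1) + 4) + 8/7)) = -6*(48 + √((3 + 7*(-1))/(7*(-1) + 4) + 8/7)) = -6*(48 + √((3 - 7)/(-7 + 4) + 8/7)) = -6*(48 + √(-4/(-3) + 8/7)) = -6*(48 + √(-⅓*(-4) + 8/7)) = -6*(48 + √(4/3 + 8/7)) = -6*(48 + √(52/21)) = -6*(48 + 2*√273/21) = -288 - 4*√273/7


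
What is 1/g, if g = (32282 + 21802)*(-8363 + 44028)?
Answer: 1/1928905860 ≈ 5.1843e-10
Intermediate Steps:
g = 1928905860 (g = 54084*35665 = 1928905860)
1/g = 1/1928905860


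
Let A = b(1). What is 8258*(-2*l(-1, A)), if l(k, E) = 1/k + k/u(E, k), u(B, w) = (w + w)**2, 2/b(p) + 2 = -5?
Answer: 20645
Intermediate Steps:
b(p) = -2/7 (b(p) = 2/(-2 - 5) = 2/(-7) = 2*(-1/7) = -2/7)
u(B, w) = 4*w**2 (u(B, w) = (2*w)**2 = 4*w**2)
A = -2/7 ≈ -0.28571
l(k, E) = 5/(4*k) (l(k, E) = 1/k + k/((4*k**2)) = 1/k + k*(1/(4*k**2)) = 1/k + 1/(4*k) = 5/(4*k))
8258*(-2*l(-1, A)) = 8258*(-5/(2*(-1))) = 8258*(-5*(-1)/2) = 8258*(-2*(-5/4)) = 8258*(5/2) = 20645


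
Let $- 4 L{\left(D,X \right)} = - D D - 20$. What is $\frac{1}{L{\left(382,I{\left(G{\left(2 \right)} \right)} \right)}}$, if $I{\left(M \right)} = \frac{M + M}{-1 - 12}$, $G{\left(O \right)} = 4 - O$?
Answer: $\frac{1}{36486} \approx 2.7408 \cdot 10^{-5}$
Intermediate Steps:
$I{\left(M \right)} = - \frac{2 M}{13}$ ($I{\left(M \right)} = \frac{2 M}{-13} = 2 M \left(- \frac{1}{13}\right) = - \frac{2 M}{13}$)
$L{\left(D,X \right)} = 5 + \frac{D^{2}}{4}$ ($L{\left(D,X \right)} = - \frac{- D D - 20}{4} = - \frac{- D^{2} - 20}{4} = - \frac{-20 - D^{2}}{4} = 5 + \frac{D^{2}}{4}$)
$\frac{1}{L{\left(382,I{\left(G{\left(2 \right)} \right)} \right)}} = \frac{1}{5 + \frac{382^{2}}{4}} = \frac{1}{5 + \frac{1}{4} \cdot 145924} = \frac{1}{5 + 36481} = \frac{1}{36486}$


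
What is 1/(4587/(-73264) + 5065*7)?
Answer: 73264/2597570533 ≈ 2.8205e-5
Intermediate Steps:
1/(4587/(-73264) + 5065*7) = 1/(4587*(-1/73264) + 35455) = 1/(-4587/73264 + 35455) = 1/(2597570533/73264) = 73264/2597570533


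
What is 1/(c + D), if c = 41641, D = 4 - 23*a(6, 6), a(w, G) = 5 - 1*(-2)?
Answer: 1/41484 ≈ 2.4106e-5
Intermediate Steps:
a(w, G) = 7 (a(w, G) = 5 + 2 = 7)
D = -157 (D = 4 - 23*7 = 4 - 161 = -157)
1/(c + D) = 1/(41641 - 157) = 1/41484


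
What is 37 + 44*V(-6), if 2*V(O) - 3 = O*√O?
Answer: 103 - 132*I*√6 ≈ 103.0 - 323.33*I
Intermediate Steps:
V(O) = 3/2 + O^(3/2)/2 (V(O) = 3/2 + (O*√O)/2 = 3/2 + O^(3/2)/2)
37 + 44*V(-6) = 37 + 44*(3/2 + (-6)^(3/2)/2) = 37 + 44*(3/2 + (-6*I*√6)/2) = 37 + 44*(3/2 - 3*I*√6) = 37 + (66 - 132*I*√6) = 103 - 132*I*√6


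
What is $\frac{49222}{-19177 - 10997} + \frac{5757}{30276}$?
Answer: $- \frac{24380251}{16917556} \approx -1.4411$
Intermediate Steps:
$\frac{49222}{-19177 - 10997} + \frac{5757}{30276} = \frac{49222}{-19177 - 10997} + 5757 \cdot \frac{1}{30276} = \frac{49222}{-30174} + \frac{1919}{10092} = 49222 \left(- \frac{1}{30174}\right) + \frac{1919}{10092} = - \frac{24611}{15087} + \frac{1919}{10092} = - \frac{24380251}{16917556}$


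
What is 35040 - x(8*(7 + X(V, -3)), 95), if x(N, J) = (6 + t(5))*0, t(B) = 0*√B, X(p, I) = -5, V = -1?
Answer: 35040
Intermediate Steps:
t(B) = 0
x(N, J) = 0 (x(N, J) = (6 + 0)*0 = 6*0 = 0)
35040 - x(8*(7 + X(V, -3)), 95) = 35040 - 1*0 = 35040 + 0 = 35040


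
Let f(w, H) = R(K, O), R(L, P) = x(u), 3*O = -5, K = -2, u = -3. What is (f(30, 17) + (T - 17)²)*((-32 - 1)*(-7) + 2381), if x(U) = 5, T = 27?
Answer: 274260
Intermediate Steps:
O = -5/3 (O = (⅓)*(-5) = -5/3 ≈ -1.6667)
R(L, P) = 5
f(w, H) = 5
(f(30, 17) + (T - 17)²)*((-32 - 1)*(-7) + 2381) = (5 + (27 - 17)²)*((-32 - 1)*(-7) + 2381) = (5 + 10²)*(-33*(-7) + 2381) = (5 + 100)*(231 + 2381) = 105*2612 = 274260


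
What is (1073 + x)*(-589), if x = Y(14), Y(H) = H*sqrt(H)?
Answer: -631997 - 8246*sqrt(14) ≈ -6.6285e+5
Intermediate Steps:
Y(H) = H**(3/2)
x = 14*sqrt(14) (x = 14**(3/2) = 14*sqrt(14) ≈ 52.383)
(1073 + x)*(-589) = (1073 + 14*sqrt(14))*(-589) = -631997 - 8246*sqrt(14)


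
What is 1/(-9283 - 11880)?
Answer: -1/21163 ≈ -4.7252e-5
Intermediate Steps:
1/(-9283 - 11880) = 1/(-21163) = -1/21163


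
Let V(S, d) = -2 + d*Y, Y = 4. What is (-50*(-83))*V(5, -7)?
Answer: -124500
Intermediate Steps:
V(S, d) = -2 + 4*d (V(S, d) = -2 + d*4 = -2 + 4*d)
(-50*(-83))*V(5, -7) = (-50*(-83))*(-2 + 4*(-7)) = 4150*(-2 - 28) = 4150*(-30) = -124500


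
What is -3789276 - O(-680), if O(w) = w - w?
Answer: -3789276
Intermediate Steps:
O(w) = 0
-3789276 - O(-680) = -3789276 - 1*0 = -3789276 + 0 = -3789276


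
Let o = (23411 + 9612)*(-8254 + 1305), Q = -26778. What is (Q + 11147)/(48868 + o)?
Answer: 15631/229427959 ≈ 6.8130e-5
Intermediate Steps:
o = -229476827 (o = 33023*(-6949) = -229476827)
(Q + 11147)/(48868 + o) = (-26778 + 11147)/(48868 - 229476827) = -15631/(-229427959) = -15631*(-1/229427959) = 15631/229427959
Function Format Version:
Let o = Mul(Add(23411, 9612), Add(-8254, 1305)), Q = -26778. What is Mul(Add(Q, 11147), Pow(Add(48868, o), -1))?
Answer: Rational(15631, 229427959) ≈ 6.8130e-5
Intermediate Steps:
o = -229476827 (o = Mul(33023, -6949) = -229476827)
Mul(Add(Q, 11147), Pow(Add(48868, o), -1)) = Mul(Add(-26778, 11147), Pow(Add(48868, -229476827), -1)) = Mul(-15631, Pow(-229427959, -1)) = Mul(-15631, Rational(-1, 229427959)) = Rational(15631, 229427959)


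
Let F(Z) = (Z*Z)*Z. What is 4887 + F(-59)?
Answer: -200492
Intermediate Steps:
F(Z) = Z³ (F(Z) = Z²*Z = Z³)
4887 + F(-59) = 4887 + (-59)³ = 4887 - 205379 = -200492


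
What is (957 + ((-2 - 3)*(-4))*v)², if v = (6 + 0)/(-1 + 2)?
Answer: 1159929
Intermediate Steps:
v = 6 (v = 6/1 = 6*1 = 6)
(957 + ((-2 - 3)*(-4))*v)² = (957 + ((-2 - 3)*(-4))*6)² = (957 - 5*(-4)*6)² = (957 + 20*6)² = (957 + 120)² = 1077² = 1159929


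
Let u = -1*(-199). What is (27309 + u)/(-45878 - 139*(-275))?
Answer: -27508/7653 ≈ -3.5944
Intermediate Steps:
u = 199
(27309 + u)/(-45878 - 139*(-275)) = (27309 + 199)/(-45878 - 139*(-275)) = 27508/(-45878 + 38225) = 27508/(-7653) = 27508*(-1/7653) = -27508/7653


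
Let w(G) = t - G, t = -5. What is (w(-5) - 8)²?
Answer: 64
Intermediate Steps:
w(G) = -5 - G
(w(-5) - 8)² = ((-5 - 1*(-5)) - 8)² = ((-5 + 5) - 8)² = (0 - 8)² = (-8)² = 64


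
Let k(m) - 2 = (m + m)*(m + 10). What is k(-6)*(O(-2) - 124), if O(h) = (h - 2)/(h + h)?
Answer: 5658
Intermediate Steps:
k(m) = 2 + 2*m*(10 + m) (k(m) = 2 + (m + m)*(m + 10) = 2 + (2*m)*(10 + m) = 2 + 2*m*(10 + m))
O(h) = (-2 + h)/(2*h) (O(h) = (-2 + h)/((2*h)) = (-2 + h)*(1/(2*h)) = (-2 + h)/(2*h))
k(-6)*(O(-2) - 124) = (2 + 2*(-6)² + 20*(-6))*((½)*(-2 - 2)/(-2) - 124) = (2 + 2*36 - 120)*((½)*(-½)*(-4) - 124) = (2 + 72 - 120)*(1 - 124) = -46*(-123) = 5658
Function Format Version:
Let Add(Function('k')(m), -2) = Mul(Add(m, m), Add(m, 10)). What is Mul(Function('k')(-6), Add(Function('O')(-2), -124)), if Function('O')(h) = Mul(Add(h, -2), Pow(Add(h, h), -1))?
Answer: 5658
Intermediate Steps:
Function('k')(m) = Add(2, Mul(2, m, Add(10, m))) (Function('k')(m) = Add(2, Mul(Add(m, m), Add(m, 10))) = Add(2, Mul(Mul(2, m), Add(10, m))) = Add(2, Mul(2, m, Add(10, m))))
Function('O')(h) = Mul(Rational(1, 2), Pow(h, -1), Add(-2, h)) (Function('O')(h) = Mul(Add(-2, h), Pow(Mul(2, h), -1)) = Mul(Add(-2, h), Mul(Rational(1, 2), Pow(h, -1))) = Mul(Rational(1, 2), Pow(h, -1), Add(-2, h)))
Mul(Function('k')(-6), Add(Function('O')(-2), -124)) = Mul(Add(2, Mul(2, Pow(-6, 2)), Mul(20, -6)), Add(Mul(Rational(1, 2), Pow(-2, -1), Add(-2, -2)), -124)) = Mul(Add(2, Mul(2, 36), -120), Add(Mul(Rational(1, 2), Rational(-1, 2), -4), -124)) = Mul(Add(2, 72, -120), Add(1, -124)) = Mul(-46, -123) = 5658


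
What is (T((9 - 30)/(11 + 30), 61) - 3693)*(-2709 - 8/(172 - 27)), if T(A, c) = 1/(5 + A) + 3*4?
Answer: 266037710819/26680 ≈ 9.9714e+6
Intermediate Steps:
T(A, c) = 12 + 1/(5 + A) (T(A, c) = 1/(5 + A) + 12 = 12 + 1/(5 + A))
(T((9 - 30)/(11 + 30), 61) - 3693)*(-2709 - 8/(172 - 27)) = ((61 + 12*((9 - 30)/(11 + 30)))/(5 + (9 - 30)/(11 + 30)) - 3693)*(-2709 - 8/(172 - 27)) = ((61 + 12*(-21/41))/(5 - 21/41) - 3693)*(-2709 - 8/145) = ((61 - 252/41)/(184/41) - 3693)*(-392813/145) = ((41/184)*(2249/41) - 3693)*(-392813/145) = (2249/184 - 3693)*(-392813/145) = -677263/184*(-392813/145) = 266037710819/26680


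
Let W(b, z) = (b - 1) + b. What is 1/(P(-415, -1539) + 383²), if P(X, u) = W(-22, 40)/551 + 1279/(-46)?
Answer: 25346/3717272595 ≈ 6.8184e-6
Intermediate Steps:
W(b, z) = -1 + 2*b (W(b, z) = (-1 + b) + b = -1 + 2*b)
P(X, u) = -706799/25346 (P(X, u) = (-1 + 2*(-22))/551 + 1279/(-46) = (-1 - 44)*(1/551) + 1279*(-1/46) = -45*1/551 - 1279/46 = -45/551 - 1279/46 = -706799/25346)
1/(P(-415, -1539) + 383²) = 1/(-706799/25346 + 383²) = 1/(-706799/25346 + 146689) = 1/(3717272595/25346) = 25346/3717272595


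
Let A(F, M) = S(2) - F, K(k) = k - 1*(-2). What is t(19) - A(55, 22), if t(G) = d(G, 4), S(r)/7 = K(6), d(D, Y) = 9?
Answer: 8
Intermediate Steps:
K(k) = 2 + k (K(k) = k + 2 = 2 + k)
S(r) = 56 (S(r) = 7*(2 + 6) = 7*8 = 56)
t(G) = 9
A(F, M) = 56 - F
t(19) - A(55, 22) = 9 - (56 - 1*55) = 9 - (56 - 55) = 9 - 1*1 = 9 - 1 = 8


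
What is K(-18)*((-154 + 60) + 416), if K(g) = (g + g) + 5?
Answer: -9982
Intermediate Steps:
K(g) = 5 + 2*g (K(g) = 2*g + 5 = 5 + 2*g)
K(-18)*((-154 + 60) + 416) = (5 + 2*(-18))*((-154 + 60) + 416) = (5 - 36)*(-94 + 416) = -31*322 = -9982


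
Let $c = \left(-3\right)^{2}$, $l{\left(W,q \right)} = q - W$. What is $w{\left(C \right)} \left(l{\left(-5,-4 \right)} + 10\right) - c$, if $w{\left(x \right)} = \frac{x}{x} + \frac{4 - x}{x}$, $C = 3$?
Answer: $\frac{17}{3} \approx 5.6667$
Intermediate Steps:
$w{\left(x \right)} = 1 + \frac{4 - x}{x}$
$c = 9$
$w{\left(C \right)} \left(l{\left(-5,-4 \right)} + 10\right) - c = \frac{4}{3} \left(\left(-4 - -5\right) + 10\right) - 9 = 4 \cdot \frac{1}{3} \left(\left(-4 + 5\right) + 10\right) - 9 = \frac{4 \left(1 + 10\right)}{3} - 9 = \frac{4}{3} \cdot 11 - 9 = \frac{44}{3} - 9 = \frac{17}{3}$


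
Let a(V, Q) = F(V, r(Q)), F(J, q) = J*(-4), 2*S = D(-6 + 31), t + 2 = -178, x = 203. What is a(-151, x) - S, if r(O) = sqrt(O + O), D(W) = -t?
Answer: 514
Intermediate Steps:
t = -180 (t = -2 - 178 = -180)
D(W) = 180 (D(W) = -1*(-180) = 180)
S = 90 (S = (1/2)*180 = 90)
r(O) = sqrt(2)*sqrt(O) (r(O) = sqrt(2*O) = sqrt(2)*sqrt(O))
F(J, q) = -4*J
a(V, Q) = -4*V
a(-151, x) - S = -4*(-151) - 1*90 = 604 - 90 = 514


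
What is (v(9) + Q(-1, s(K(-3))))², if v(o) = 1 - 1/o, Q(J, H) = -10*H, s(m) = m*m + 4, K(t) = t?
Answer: 1350244/81 ≈ 16670.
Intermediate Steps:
s(m) = 4 + m² (s(m) = m² + 4 = 4 + m²)
(v(9) + Q(-1, s(K(-3))))² = ((-1 + 9)/9 - 10*(4 + (-3)²))² = ((⅑)*8 - 10*(4 + 9))² = (8/9 - 10*13)² = (8/9 - 130)² = (-1162/9)² = 1350244/81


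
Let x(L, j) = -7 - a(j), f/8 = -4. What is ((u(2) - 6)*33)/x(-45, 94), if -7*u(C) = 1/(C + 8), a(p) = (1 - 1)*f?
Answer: 13893/490 ≈ 28.353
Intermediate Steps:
f = -32 (f = 8*(-4) = -32)
a(p) = 0 (a(p) = (1 - 1)*(-32) = 0*(-32) = 0)
u(C) = -1/(7*(8 + C)) (u(C) = -1/(7*(C + 8)) = -1/(7*(8 + C)))
x(L, j) = -7 (x(L, j) = -7 - 1*0 = -7 + 0 = -7)
((u(2) - 6)*33)/x(-45, 94) = ((-1/(56 + 7*2) - 6)*33)/(-7) = ((-1/(56 + 14) - 6)*33)*(-1/7) = ((-1/70 - 6)*33)*(-1/7) = -421/70*33*(-1/7) = -13893/70*(-1/7) = 13893/490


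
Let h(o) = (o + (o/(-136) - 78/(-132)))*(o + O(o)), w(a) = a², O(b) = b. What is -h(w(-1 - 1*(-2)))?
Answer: -2369/748 ≈ -3.1671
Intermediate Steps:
h(o) = 2*o*(13/22 + 135*o/136) (h(o) = (o + (o/(-136) - 78/(-132)))*(o + o) = (o + (o*(-1/136) - 78*(-1/132)))*(2*o) = (o + (-o/136 + 13/22))*(2*o) = (o + (13/22 - o/136))*(2*o) = (13/22 + 135*o/136)*(2*o) = 2*o*(13/22 + 135*o/136))
-h(w(-1 - 1*(-2))) = -(-1 - 1*(-2))²*(884 + 1485*(-1 - 1*(-2))²)/748 = -(-1 + 2)²*(884 + 1485*(-1 + 2)²)/748 = -1²*(884 + 1485*1²)/748 = -(884 + 1485*1)/748 = -(884 + 1485)/748 = -2369/748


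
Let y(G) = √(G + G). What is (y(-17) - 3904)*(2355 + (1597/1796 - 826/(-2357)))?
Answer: -9734982860560/1058293 + 9974367685*I*√34/4233172 ≈ -9.1988e+6 + 13739.0*I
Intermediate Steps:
y(G) = √2*√G (y(G) = √(2*G) = √2*√G)
(y(-17) - 3904)*(2355 + (1597/1796 - 826/(-2357))) = (√2*√(-17) - 3904)*(2355 + (1597/1796 - 826/(-2357))) = (√2*(I*√17) - 3904)*(2355 + (1597*(1/1796) - 826*(-1/2357))) = (I*√34 - 3904)*(2355 + (1597/1796 + 826/2357)) = (-3904 + I*√34)*(2355 + 5247625/4233172) = (-3904 + I*√34)*(9974367685/4233172) = -9734982860560/1058293 + 9974367685*I*√34/4233172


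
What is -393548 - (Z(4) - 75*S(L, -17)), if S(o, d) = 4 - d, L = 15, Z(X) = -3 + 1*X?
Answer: -391974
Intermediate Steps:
Z(X) = -3 + X
-393548 - (Z(4) - 75*S(L, -17)) = -393548 - ((-3 + 4) - 75*(4 - 1*(-17))) = -393548 - (1 - 75*(4 + 17)) = -393548 - (1 - 75*21) = -393548 - (1 - 1575) = -393548 - 1*(-1574) = -393548 + 1574 = -391974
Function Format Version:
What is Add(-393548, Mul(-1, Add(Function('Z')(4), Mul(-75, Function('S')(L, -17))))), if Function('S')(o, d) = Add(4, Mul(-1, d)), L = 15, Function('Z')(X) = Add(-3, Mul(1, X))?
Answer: -391974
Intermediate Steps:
Function('Z')(X) = Add(-3, X)
Add(-393548, Mul(-1, Add(Function('Z')(4), Mul(-75, Function('S')(L, -17))))) = Add(-393548, Mul(-1, Add(Add(-3, 4), Mul(-75, Add(4, Mul(-1, -17)))))) = Add(-393548, Mul(-1, Add(1, Mul(-75, Add(4, 17))))) = Add(-393548, Mul(-1, Add(1, Mul(-75, 21)))) = Add(-393548, Mul(-1, Add(1, -1575))) = Add(-393548, Mul(-1, -1574)) = Add(-393548, 1574) = -391974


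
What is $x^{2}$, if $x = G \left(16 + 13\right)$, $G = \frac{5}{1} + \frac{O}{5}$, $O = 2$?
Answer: $\frac{613089}{25} \approx 24524.0$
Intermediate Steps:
$G = \frac{27}{5}$ ($G = \frac{5}{1} + \frac{2}{5} = 5 \cdot 1 + 2 \cdot \frac{1}{5} = 5 + \frac{2}{5} = \frac{27}{5} \approx 5.4$)
$x = \frac{783}{5}$ ($x = \frac{27 \left(16 + 13\right)}{5} = \frac{27}{5} \cdot 29 = \frac{783}{5} \approx 156.6$)
$x^{2} = \left(\frac{783}{5}\right)^{2} = \frac{613089}{25}$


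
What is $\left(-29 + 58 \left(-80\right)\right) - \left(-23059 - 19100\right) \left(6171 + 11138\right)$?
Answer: $729725462$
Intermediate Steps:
$\left(-29 + 58 \left(-80\right)\right) - \left(-23059 - 19100\right) \left(6171 + 11138\right) = \left(-29 - 4640\right) - \left(-42159\right) 17309 = -4669 - -729730131 = -4669 + 729730131 = 729725462$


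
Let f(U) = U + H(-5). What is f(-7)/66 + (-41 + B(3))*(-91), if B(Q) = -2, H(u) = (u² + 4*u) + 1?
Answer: 258257/66 ≈ 3913.0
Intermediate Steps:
H(u) = 1 + u² + 4*u
f(U) = 6 + U (f(U) = U + (1 + (-5)² + 4*(-5)) = U + (1 + 25 - 20) = U + 6 = 6 + U)
f(-7)/66 + (-41 + B(3))*(-91) = (6 - 7)/66 + (-41 - 2)*(-91) = -1*1/66 - 43*(-91) = -1/66 + 3913 = 258257/66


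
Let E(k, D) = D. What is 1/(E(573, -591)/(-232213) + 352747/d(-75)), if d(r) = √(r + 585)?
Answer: -69991320330/6709647681113104337011 + 19021133223282643*√510/6709647681113104337011 ≈ 6.4021e-5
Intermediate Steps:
d(r) = √(585 + r)
1/(E(573, -591)/(-232213) + 352747/d(-75)) = 1/(-591/(-232213) + 352747/(√(585 - 75))) = 1/(-591*(-1/232213) + 352747/(√510)) = 1/(591/232213 + 352747*(√510/510)) = 1/(591/232213 + 352747*√510/510)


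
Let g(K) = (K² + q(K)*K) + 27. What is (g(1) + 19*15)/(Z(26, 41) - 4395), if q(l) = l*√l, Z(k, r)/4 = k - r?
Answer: -314/4455 ≈ -0.070483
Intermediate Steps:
Z(k, r) = -4*r + 4*k (Z(k, r) = 4*(k - r) = -4*r + 4*k)
q(l) = l^(3/2)
g(K) = 27 + K² + K^(5/2) (g(K) = (K² + K^(3/2)*K) + 27 = (K² + K^(5/2)) + 27 = 27 + K² + K^(5/2))
(g(1) + 19*15)/(Z(26, 41) - 4395) = ((27 + 1² + 1^(5/2)) + 19*15)/((-4*41 + 4*26) - 4395) = ((27 + 1 + 1) + 285)/((-164 + 104) - 4395) = (29 + 285)/(-60 - 4395) = 314/(-4455) = 314*(-1/4455) = -314/4455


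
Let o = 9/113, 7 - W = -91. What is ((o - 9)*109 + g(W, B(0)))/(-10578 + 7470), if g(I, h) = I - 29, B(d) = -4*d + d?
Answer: 34025/117068 ≈ 0.29064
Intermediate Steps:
W = 98 (W = 7 - 1*(-91) = 7 + 91 = 98)
B(d) = -3*d
g(I, h) = -29 + I
o = 9/113 (o = 9*(1/113) = 9/113 ≈ 0.079646)
((o - 9)*109 + g(W, B(0)))/(-10578 + 7470) = ((9/113 - 9)*109 + (-29 + 98))/(-10578 + 7470) = (-1008/113*109 + 69)/(-3108) = (-109872/113 + 69)*(-1/3108) = -102075/113*(-1/3108) = 34025/117068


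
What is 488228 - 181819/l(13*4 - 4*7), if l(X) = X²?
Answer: 281037509/576 ≈ 4.8791e+5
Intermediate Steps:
488228 - 181819/l(13*4 - 4*7) = 488228 - 181819/((13*4 - 4*7)²) = 488228 - 181819/((52 - 28)²) = 488228 - 181819/(24²) = 488228 - 181819/576 = 281037509/576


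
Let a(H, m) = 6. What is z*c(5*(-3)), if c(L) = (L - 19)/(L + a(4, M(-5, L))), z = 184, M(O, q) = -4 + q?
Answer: 6256/9 ≈ 695.11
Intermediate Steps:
c(L) = (-19 + L)/(6 + L) (c(L) = (L - 19)/(L + 6) = (-19 + L)/(6 + L))
z*c(5*(-3)) = 184*((-19 + 5*(-3))/(6 + 5*(-3))) = 184*((-19 - 15)/(6 - 15)) = 184*(-34/(-9)) = 184*(-⅑*(-34)) = 184*(34/9) = 6256/9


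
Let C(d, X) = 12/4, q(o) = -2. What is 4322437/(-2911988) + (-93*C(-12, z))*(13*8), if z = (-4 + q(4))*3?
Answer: -84498566245/2911988 ≈ -29017.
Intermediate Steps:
z = -18 (z = (-4 - 2)*3 = -6*3 = -18)
C(d, X) = 3 (C(d, X) = 12*(¼) = 3)
4322437/(-2911988) + (-93*C(-12, z))*(13*8) = 4322437/(-2911988) + (-93*3)*(13*8) = 4322437*(-1/2911988) - 279*104 = -4322437/2911988 - 29016 = -84498566245/2911988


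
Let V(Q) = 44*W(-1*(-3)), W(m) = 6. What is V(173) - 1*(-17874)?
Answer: 18138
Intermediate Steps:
V(Q) = 264 (V(Q) = 44*6 = 264)
V(173) - 1*(-17874) = 264 - 1*(-17874) = 264 + 17874 = 18138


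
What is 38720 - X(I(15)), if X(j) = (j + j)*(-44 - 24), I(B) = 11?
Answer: 40216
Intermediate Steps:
X(j) = -136*j (X(j) = (2*j)*(-68) = -136*j)
38720 - X(I(15)) = 38720 - (-136)*11 = 38720 - 1*(-1496) = 38720 + 1496 = 40216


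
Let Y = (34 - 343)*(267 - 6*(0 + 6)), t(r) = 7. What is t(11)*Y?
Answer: -499653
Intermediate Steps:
Y = -71379 (Y = -309*(267 - 6*6) = -309*(267 - 36) = -309*231 = -71379)
t(11)*Y = 7*(-71379) = -499653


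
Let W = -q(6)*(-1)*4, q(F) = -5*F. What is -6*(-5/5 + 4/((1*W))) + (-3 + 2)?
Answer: 26/5 ≈ 5.2000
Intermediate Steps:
W = -120 (W = --5*6*(-1)*4 = -(-30*(-1))*4 = -30*4 = -1*120 = -120)
-6*(-5/5 + 4/((1*W))) + (-3 + 2) = -6*(-5/5 + 4/((1*(-120)))) + (-3 + 2) = -6*(-5*1/5 + 4/(-120)) - 1 = -6*(-1 + 4*(-1/120)) - 1 = -6*(-1 - 1/30) - 1 = -6*(-31/30) - 1 = 31/5 - 1 = 26/5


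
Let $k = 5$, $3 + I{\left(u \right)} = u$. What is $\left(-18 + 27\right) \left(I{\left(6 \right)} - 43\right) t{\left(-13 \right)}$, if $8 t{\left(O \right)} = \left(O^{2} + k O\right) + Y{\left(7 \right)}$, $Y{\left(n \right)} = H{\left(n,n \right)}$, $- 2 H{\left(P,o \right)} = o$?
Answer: $- \frac{9045}{2} \approx -4522.5$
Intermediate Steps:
$H{\left(P,o \right)} = - \frac{o}{2}$
$I{\left(u \right)} = -3 + u$
$Y{\left(n \right)} = - \frac{n}{2}$
$t{\left(O \right)} = - \frac{7}{16} + \frac{O^{2}}{8} + \frac{5 O}{8}$ ($t{\left(O \right)} = \frac{\left(O^{2} + 5 O\right) - \frac{7}{2}}{8} = \frac{- \frac{7}{2} + O^{2} + 5 O}{8} = - \frac{7}{16} + \frac{O^{2}}{8} + \frac{5 O}{8}$)
$\left(-18 + 27\right) \left(I{\left(6 \right)} - 43\right) t{\left(-13 \right)} = \left(-18 + 27\right) \left(\left(-3 + 6\right) - 43\right) \left(- \frac{7}{16} + \frac{\left(-13\right)^{2}}{8} + \frac{5}{8} \left(-13\right)\right) = 9 \left(3 - 43\right) \left(- \frac{7}{16} + \frac{1}{8} \cdot 169 - \frac{65}{8}\right) = 9 \left(-40\right) \left(- \frac{7}{16} + \frac{169}{8} - \frac{65}{8}\right) = \left(-360\right) \frac{201}{16} = - \frac{9045}{2}$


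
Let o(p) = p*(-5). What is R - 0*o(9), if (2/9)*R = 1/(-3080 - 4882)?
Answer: -3/5308 ≈ -0.00056518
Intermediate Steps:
o(p) = -5*p
R = -3/5308 (R = 9/(2*(-3080 - 4882)) = (9/2)/(-7962) = (9/2)*(-1/7962) = -3/5308 ≈ -0.00056518)
R - 0*o(9) = -3/5308 - 0*(-5*9) = -3/5308 - 0*(-45) = -3/5308 - 1*0 = -3/5308 + 0 = -3/5308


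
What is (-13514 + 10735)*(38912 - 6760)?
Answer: -89350408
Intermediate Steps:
(-13514 + 10735)*(38912 - 6760) = -2779*32152 = -89350408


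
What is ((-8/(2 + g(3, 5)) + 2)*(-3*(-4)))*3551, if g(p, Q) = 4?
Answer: 28408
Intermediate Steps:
((-8/(2 + g(3, 5)) + 2)*(-3*(-4)))*3551 = ((-8/(2 + 4) + 2)*(-3*(-4)))*3551 = ((-8/6 + 2)*12)*3551 = ((-8*⅙ + 2)*12)*3551 = ((-4/3 + 2)*12)*3551 = ((⅔)*12)*3551 = 8*3551 = 28408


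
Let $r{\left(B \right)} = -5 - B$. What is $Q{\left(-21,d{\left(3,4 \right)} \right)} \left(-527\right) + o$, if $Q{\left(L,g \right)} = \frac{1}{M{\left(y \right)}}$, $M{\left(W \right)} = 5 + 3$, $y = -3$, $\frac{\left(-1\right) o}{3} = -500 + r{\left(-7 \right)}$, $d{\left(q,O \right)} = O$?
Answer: $\frac{11425}{8} \approx 1428.1$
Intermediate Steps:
$o = 1494$ ($o = - 3 \left(-500 - -2\right) = - 3 \left(-500 + \left(-5 + 7\right)\right) = - 3 \left(-500 + 2\right) = \left(-3\right) \left(-498\right) = 1494$)
$M{\left(W \right)} = 8$
$Q{\left(L,g \right)} = \frac{1}{8}$
$Q{\left(-21,d{\left(3,4 \right)} \right)} \left(-527\right) + o = \frac{1}{8} \left(-527\right) + 1494 = - \frac{527}{8} + 1494 = \frac{11425}{8}$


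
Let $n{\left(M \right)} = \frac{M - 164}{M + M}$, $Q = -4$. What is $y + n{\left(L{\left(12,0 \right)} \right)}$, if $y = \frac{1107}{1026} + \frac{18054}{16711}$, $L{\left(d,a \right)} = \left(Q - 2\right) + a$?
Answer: $\frac{914761}{56031} \approx 16.326$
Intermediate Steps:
$L{\left(d,a \right)} = -6 + a$ ($L{\left(d,a \right)} = \left(-4 - 2\right) + a = -6 + a$)
$n{\left(M \right)} = \frac{-164 + M}{2 M}$
$y = \frac{80659}{37354}$ ($y = 1107 \cdot \frac{1}{1026} + 18054 \cdot \frac{1}{16711} = \frac{41}{38} + \frac{1062}{983} = \frac{80659}{37354} \approx 2.1593$)
$y + n{\left(L{\left(12,0 \right)} \right)} = \frac{80659}{37354} + \frac{-164 + \left(-6 + 0\right)}{2 \left(-6 + 0\right)} = \frac{80659}{37354} + \frac{-164 - 6}{2 \left(-6\right)} = \frac{80659}{37354} + \frac{1}{2} \left(- \frac{1}{6}\right) \left(-170\right) = \frac{80659}{37354} + \frac{85}{6} = \frac{914761}{56031}$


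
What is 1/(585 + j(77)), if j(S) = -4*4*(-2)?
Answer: 1/617 ≈ 0.0016207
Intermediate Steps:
j(S) = 32 (j(S) = -16*(-2) = 32)
1/(585 + j(77)) = 1/(585 + 32) = 1/617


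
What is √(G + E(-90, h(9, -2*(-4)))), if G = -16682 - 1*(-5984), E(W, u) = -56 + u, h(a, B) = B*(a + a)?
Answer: I*√10610 ≈ 103.0*I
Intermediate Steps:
h(a, B) = 2*B*a (h(a, B) = B*(2*a) = 2*B*a)
G = -10698 (G = -16682 + 5984 = -10698)
√(G + E(-90, h(9, -2*(-4)))) = √(-10698 + (-56 + 2*(-2*(-4))*9)) = √(-10698 + (-56 + 2*8*9)) = √(-10698 + (-56 + 144)) = √(-10698 + 88) = √(-10610) = I*√10610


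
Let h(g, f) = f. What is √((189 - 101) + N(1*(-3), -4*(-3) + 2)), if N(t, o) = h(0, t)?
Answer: √85 ≈ 9.2195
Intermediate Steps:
N(t, o) = t
√((189 - 101) + N(1*(-3), -4*(-3) + 2)) = √((189 - 101) + 1*(-3)) = √(88 - 3) = √85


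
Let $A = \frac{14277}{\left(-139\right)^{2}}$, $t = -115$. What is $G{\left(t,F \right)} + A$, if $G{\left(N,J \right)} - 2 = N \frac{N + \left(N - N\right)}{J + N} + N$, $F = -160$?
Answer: $- \frac{34079765}{212531} \approx -160.35$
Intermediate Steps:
$G{\left(N,J \right)} = 2 + N + \frac{N^{2}}{J + N}$ ($G{\left(N,J \right)} = 2 + \left(N \frac{N + \left(N - N\right)}{J + N} + N\right) = 2 + \left(N \frac{N + 0}{J + N} + N\right) = 2 + \left(N \frac{N}{J + N} + N\right) = 2 + \left(\frac{N^{2}}{J + N} + N\right) = 2 + \left(N + \frac{N^{2}}{J + N}\right) = 2 + N + \frac{N^{2}}{J + N}$)
$A = \frac{14277}{19321} \approx 0.73894$
$G{\left(t,F \right)} + A = \frac{2 \left(-160\right) + 2 \left(-115\right) + 2 \left(-115\right)^{2} - -18400}{-160 - 115} + \frac{14277}{19321} = \frac{-320 - 230 + 2 \cdot 13225 + 18400}{-275} + \frac{14277}{19321} = - \frac{-320 - 230 + 26450 + 18400}{275} + \frac{14277}{19321} = \left(- \frac{1}{275}\right) 44300 + \frac{14277}{19321} = - \frac{1772}{11} + \frac{14277}{19321} = - \frac{34079765}{212531}$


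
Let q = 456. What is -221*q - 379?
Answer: -101155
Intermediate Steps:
-221*q - 379 = -221*456 - 379 = -100776 - 379 = -101155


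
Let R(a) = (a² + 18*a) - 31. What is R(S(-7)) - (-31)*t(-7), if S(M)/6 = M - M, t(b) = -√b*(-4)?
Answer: -31 + 124*I*√7 ≈ -31.0 + 328.07*I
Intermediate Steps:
t(b) = 4*√b
S(M) = 0 (S(M) = 6*(M - M) = 6*0 = 0)
R(a) = -31 + a² + 18*a
R(S(-7)) - (-31)*t(-7) = (-31 + 0² + 18*0) - (-31)*4*√(-7) = (-31 + 0 + 0) - (-31)*4*(I*√7) = -31 - (-31)*4*I*√7 = -31 - (-124)*I*√7 = -31 + 124*I*√7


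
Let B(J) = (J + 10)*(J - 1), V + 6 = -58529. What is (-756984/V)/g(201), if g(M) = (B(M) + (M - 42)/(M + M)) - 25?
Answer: 101435856/330810728105 ≈ 0.00030663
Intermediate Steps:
V = -58535 (V = -6 - 58529 = -58535)
B(J) = (-1 + J)*(10 + J) (B(J) = (10 + J)*(-1 + J) = (-1 + J)*(10 + J))
g(M) = -35 + M**2 + 9*M + (-42 + M)/(2*M) (g(M) = ((-10 + M**2 + 9*M) + (M - 42)/(M + M)) - 25 = ((-10 + M**2 + 9*M) + (-42 + M)/((2*M))) - 25 = ((-10 + M**2 + 9*M) + (-42 + M)*(1/(2*M))) - 25 = ((-10 + M**2 + 9*M) + (-42 + M)/(2*M)) - 25 = (-10 + M**2 + 9*M + (-42 + M)/(2*M)) - 25 = -35 + M**2 + 9*M + (-42 + M)/(2*M))
(-756984/V)/g(201) = (-756984/(-58535))/(-69/2 + 201**2 - 21/201 + 9*201) = (-756984*(-1/58535))/(-69/2 + 40401 - 21*1/201 + 1809) = 756984/(58535*(-69/2 + 40401 - 7/67 + 1809)) = 756984/(58535*(5651503/134)) = (756984/58535)*(134/5651503) = 101435856/330810728105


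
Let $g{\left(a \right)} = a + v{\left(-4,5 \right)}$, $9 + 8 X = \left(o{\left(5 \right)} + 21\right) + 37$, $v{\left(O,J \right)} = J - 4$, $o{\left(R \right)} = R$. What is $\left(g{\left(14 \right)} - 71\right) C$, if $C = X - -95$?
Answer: $-5698$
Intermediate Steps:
$v{\left(O,J \right)} = -4 + J$ ($v{\left(O,J \right)} = J - 4 = -4 + J$)
$X = \frac{27}{4}$ ($X = - \frac{9}{8} + \frac{\left(5 + 21\right) + 37}{8} = - \frac{9}{8} + \frac{26 + 37}{8} = - \frac{9}{8} + \frac{1}{8} \cdot 63 = - \frac{9}{8} + \frac{63}{8} = \frac{27}{4} \approx 6.75$)
$g{\left(a \right)} = 1 + a$ ($g{\left(a \right)} = a + \left(-4 + 5\right) = a + 1 = 1 + a$)
$C = \frac{407}{4}$ ($C = \frac{27}{4} - -95 = \frac{27}{4} + 95 = \frac{407}{4} \approx 101.75$)
$\left(g{\left(14 \right)} - 71\right) C = \left(\left(1 + 14\right) - 71\right) \frac{407}{4} = \left(15 - 71\right) \frac{407}{4} = \left(-56\right) \frac{407}{4} = -5698$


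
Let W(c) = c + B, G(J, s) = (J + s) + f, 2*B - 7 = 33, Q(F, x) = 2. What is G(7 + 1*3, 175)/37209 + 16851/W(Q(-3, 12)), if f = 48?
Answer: 627013985/818598 ≈ 765.96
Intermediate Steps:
B = 20 (B = 7/2 + (½)*33 = 7/2 + 33/2 = 20)
G(J, s) = 48 + J + s (G(J, s) = (J + s) + 48 = 48 + J + s)
W(c) = 20 + c (W(c) = c + 20 = 20 + c)
G(7 + 1*3, 175)/37209 + 16851/W(Q(-3, 12)) = (48 + (7 + 1*3) + 175)/37209 + 16851/(20 + 2) = (48 + (7 + 3) + 175)*(1/37209) + 16851/22 = (48 + 10 + 175)*(1/37209) + 16851*(1/22) = 233*(1/37209) + 16851/22 = 233/37209 + 16851/22 = 627013985/818598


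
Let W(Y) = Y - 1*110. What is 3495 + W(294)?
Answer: 3679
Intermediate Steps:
W(Y) = -110 + Y (W(Y) = Y - 110 = -110 + Y)
3495 + W(294) = 3495 + (-110 + 294) = 3495 + 184 = 3679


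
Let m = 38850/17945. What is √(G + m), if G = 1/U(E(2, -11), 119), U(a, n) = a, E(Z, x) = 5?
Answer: √556295/485 ≈ 1.5378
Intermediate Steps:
m = 210/97 (m = 38850*(1/17945) = 210/97 ≈ 2.1649)
G = ⅕ (G = 1/5 = ⅕ ≈ 0.20000)
√(G + m) = √(⅕ + 210/97) = √(1147/485) = √556295/485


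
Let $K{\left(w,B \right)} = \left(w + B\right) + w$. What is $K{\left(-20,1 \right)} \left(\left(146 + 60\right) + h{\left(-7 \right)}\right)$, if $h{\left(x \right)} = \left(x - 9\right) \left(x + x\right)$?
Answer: $-16770$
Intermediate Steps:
$h{\left(x \right)} = 2 x \left(-9 + x\right)$ ($h{\left(x \right)} = \left(-9 + x\right) 2 x = 2 x \left(-9 + x\right)$)
$K{\left(w,B \right)} = B + 2 w$ ($K{\left(w,B \right)} = \left(B + w\right) + w = B + 2 w$)
$K{\left(-20,1 \right)} \left(\left(146 + 60\right) + h{\left(-7 \right)}\right) = \left(1 + 2 \left(-20\right)\right) \left(\left(146 + 60\right) + 2 \left(-7\right) \left(-9 - 7\right)\right) = \left(1 - 40\right) \left(206 + 2 \left(-7\right) \left(-16\right)\right) = - 39 \left(206 + 224\right) = \left(-39\right) 430 = -16770$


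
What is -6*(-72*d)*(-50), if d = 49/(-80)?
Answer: 13230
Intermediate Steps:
d = -49/80 (d = 49*(-1/80) = -49/80 ≈ -0.61250)
-6*(-72*d)*(-50) = -6*(-72*(-49/80))*(-50) = -1323*(-50)/5 = -6*(-2205) = 13230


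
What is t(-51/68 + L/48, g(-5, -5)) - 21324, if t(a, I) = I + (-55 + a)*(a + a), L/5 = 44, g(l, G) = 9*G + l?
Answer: -391793/18 ≈ -21766.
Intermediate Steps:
g(l, G) = l + 9*G
L = 220 (L = 5*44 = 220)
t(a, I) = I + 2*a*(-55 + a) (t(a, I) = I + (-55 + a)*(2*a) = I + 2*a*(-55 + a))
t(-51/68 + L/48, g(-5, -5)) - 21324 = ((-5 + 9*(-5)) - 110*(-51/68 + 220/48) + 2*(-51/68 + 220/48)²) - 21324 = ((-5 - 45) - 110*(-51*1/68 + 220*(1/48)) + 2*(-51*1/68 + 220*(1/48))²) - 21324 = (-50 - 110*(-¾ + 55/12) + 2*(-¾ + 55/12)²) - 21324 = (-50 - 110*23/6 + 2*(23/6)²) - 21324 = (-50 - 1265/3 + 2*(529/36)) - 21324 = (-50 - 1265/3 + 529/18) - 21324 = -7961/18 - 21324 = -391793/18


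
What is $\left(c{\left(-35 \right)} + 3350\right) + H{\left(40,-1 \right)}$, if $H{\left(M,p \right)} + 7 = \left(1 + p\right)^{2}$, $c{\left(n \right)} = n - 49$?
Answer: $3259$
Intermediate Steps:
$c{\left(n \right)} = -49 + n$
$H{\left(M,p \right)} = -7 + \left(1 + p\right)^{2}$
$\left(c{\left(-35 \right)} + 3350\right) + H{\left(40,-1 \right)} = \left(\left(-49 - 35\right) + 3350\right) - \left(7 - \left(1 - 1\right)^{2}\right) = \left(-84 + 3350\right) - \left(7 - 0^{2}\right) = 3266 + \left(-7 + 0\right) = 3266 - 7 = 3259$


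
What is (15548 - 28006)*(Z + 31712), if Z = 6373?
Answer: -474462930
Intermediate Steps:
(15548 - 28006)*(Z + 31712) = (15548 - 28006)*(6373 + 31712) = -12458*38085 = -474462930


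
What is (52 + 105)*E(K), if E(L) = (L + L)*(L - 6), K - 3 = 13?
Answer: 50240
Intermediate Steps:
K = 16 (K = 3 + 13 = 16)
E(L) = 2*L*(-6 + L) (E(L) = (2*L)*(-6 + L) = 2*L*(-6 + L))
(52 + 105)*E(K) = (52 + 105)*(2*16*(-6 + 16)) = 157*(2*16*10) = 157*320 = 50240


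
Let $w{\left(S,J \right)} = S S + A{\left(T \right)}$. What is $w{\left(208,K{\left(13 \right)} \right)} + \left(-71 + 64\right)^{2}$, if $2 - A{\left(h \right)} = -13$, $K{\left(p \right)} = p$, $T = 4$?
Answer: $43328$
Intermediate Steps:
$A{\left(h \right)} = 15$ ($A{\left(h \right)} = 2 - -13 = 2 + 13 = 15$)
$w{\left(S,J \right)} = 15 + S^{2}$ ($w{\left(S,J \right)} = S S + 15 = S^{2} + 15 = 15 + S^{2}$)
$w{\left(208,K{\left(13 \right)} \right)} + \left(-71 + 64\right)^{2} = \left(15 + 208^{2}\right) + \left(-71 + 64\right)^{2} = \left(15 + 43264\right) + \left(-7\right)^{2} = 43279 + 49 = 43328$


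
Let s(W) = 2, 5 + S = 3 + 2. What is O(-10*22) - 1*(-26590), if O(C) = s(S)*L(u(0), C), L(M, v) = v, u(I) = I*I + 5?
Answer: 26150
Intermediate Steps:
u(I) = 5 + I² (u(I) = I² + 5 = 5 + I²)
S = 0 (S = -5 + (3 + 2) = -5 + 5 = 0)
O(C) = 2*C
O(-10*22) - 1*(-26590) = 2*(-10*22) - 1*(-26590) = 2*(-220) + 26590 = -440 + 26590 = 26150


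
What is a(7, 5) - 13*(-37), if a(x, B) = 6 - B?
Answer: 482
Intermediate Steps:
a(7, 5) - 13*(-37) = (6 - 1*5) - 13*(-37) = (6 - 5) + 481 = 1 + 481 = 482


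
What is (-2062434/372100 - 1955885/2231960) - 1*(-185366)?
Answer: 7697170745632843/41525615800 ≈ 1.8536e+5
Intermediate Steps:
(-2062434/372100 - 1955885/2231960) - 1*(-185366) = (-2062434*1/372100 - 1955885*1/2231960) + 185366 = (-1031217/186050 - 391177/446392) + 185366 = -266552749957/41525615800 + 185366 = 7697170745632843/41525615800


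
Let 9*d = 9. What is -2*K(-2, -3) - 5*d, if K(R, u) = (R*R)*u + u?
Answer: 25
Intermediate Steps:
d = 1 (d = (1/9)*9 = 1)
K(R, u) = u + u*R**2 (K(R, u) = R**2*u + u = u*R**2 + u = u + u*R**2)
-2*K(-2, -3) - 5*d = -(-6)*(1 + (-2)**2) - 5*1 = -(-6)*(1 + 4) - 5 = -(-6)*5 - 5 = -2*(-15) - 5 = 30 - 5 = 25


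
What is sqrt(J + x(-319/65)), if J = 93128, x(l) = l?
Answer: sqrt(393445065)/65 ≈ 305.16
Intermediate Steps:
sqrt(J + x(-319/65)) = sqrt(93128 - 319/65) = sqrt(6053001/65) = sqrt(393445065)/65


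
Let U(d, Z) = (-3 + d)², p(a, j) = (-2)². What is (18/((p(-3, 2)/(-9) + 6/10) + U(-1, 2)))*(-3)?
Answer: -2430/727 ≈ -3.3425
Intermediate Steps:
p(a, j) = 4
(18/((p(-3, 2)/(-9) + 6/10) + U(-1, 2)))*(-3) = (18/((4/(-9) + 6/10) + (-3 - 1)²))*(-3) = (18/((4*(-⅑) + 6*(⅒)) + (-4)²))*(-3) = (18/((-4/9 + ⅗) + 16))*(-3) = (18/(7/45 + 16))*(-3) = (18/(727/45))*(-3) = ((45/727)*18)*(-3) = (810/727)*(-3) = -2430/727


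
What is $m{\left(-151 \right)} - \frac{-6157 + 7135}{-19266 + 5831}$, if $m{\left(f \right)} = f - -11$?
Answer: $- \frac{1879922}{13435} \approx -139.93$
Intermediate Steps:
$m{\left(f \right)} = 11 + f$ ($m{\left(f \right)} = f + 11 = 11 + f$)
$m{\left(-151 \right)} - \frac{-6157 + 7135}{-19266 + 5831} = \left(11 - 151\right) - \frac{-6157 + 7135}{-19266 + 5831} = -140 - \frac{978}{-13435} = -140 - 978 \left(- \frac{1}{13435}\right) = -140 - - \frac{978}{13435} = -140 + \frac{978}{13435} = - \frac{1879922}{13435}$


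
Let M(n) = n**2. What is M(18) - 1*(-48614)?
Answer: 48938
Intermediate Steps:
M(18) - 1*(-48614) = 18**2 - 1*(-48614) = 324 + 48614 = 48938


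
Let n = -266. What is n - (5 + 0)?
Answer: -271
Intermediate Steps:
n - (5 + 0) = -266 - (5 + 0) = -266 - 5 = -271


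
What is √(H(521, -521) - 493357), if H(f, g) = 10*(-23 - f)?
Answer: I*√498797 ≈ 706.26*I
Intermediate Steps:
H(f, g) = -230 - 10*f
√(H(521, -521) - 493357) = √((-230 - 10*521) - 493357) = √((-230 - 5210) - 493357) = √(-5440 - 493357) = √(-498797) = I*√498797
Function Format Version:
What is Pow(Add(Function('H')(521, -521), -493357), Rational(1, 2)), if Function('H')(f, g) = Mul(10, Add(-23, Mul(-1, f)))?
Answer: Mul(I, Pow(498797, Rational(1, 2))) ≈ Mul(706.26, I)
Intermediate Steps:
Function('H')(f, g) = Add(-230, Mul(-10, f))
Pow(Add(Function('H')(521, -521), -493357), Rational(1, 2)) = Pow(Add(Add(-230, Mul(-10, 521)), -493357), Rational(1, 2)) = Pow(Add(Add(-230, -5210), -493357), Rational(1, 2)) = Pow(Add(-5440, -493357), Rational(1, 2)) = Pow(-498797, Rational(1, 2)) = Mul(I, Pow(498797, Rational(1, 2)))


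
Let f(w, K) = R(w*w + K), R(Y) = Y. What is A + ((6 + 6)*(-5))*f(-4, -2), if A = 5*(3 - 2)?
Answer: -835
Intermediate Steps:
A = 5 (A = 5*1 = 5)
f(w, K) = K + w² (f(w, K) = w*w + K = w² + K = K + w²)
A + ((6 + 6)*(-5))*f(-4, -2) = 5 + ((6 + 6)*(-5))*(-2 + (-4)²) = 5 + (12*(-5))*(-2 + 16) = 5 - 60*14 = 5 - 840 = -835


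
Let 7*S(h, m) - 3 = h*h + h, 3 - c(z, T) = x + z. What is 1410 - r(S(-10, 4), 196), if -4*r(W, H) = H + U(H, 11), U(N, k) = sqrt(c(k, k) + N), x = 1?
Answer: 1459 + sqrt(187)/4 ≈ 1462.4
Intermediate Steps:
c(z, T) = 2 - z (c(z, T) = 3 - (1 + z) = 3 + (-1 - z) = 2 - z)
S(h, m) = 3/7 + h/7 + h**2/7 (S(h, m) = 3/7 + (h*h + h)/7 = 3/7 + (h**2 + h)/7 = 3/7 + (h + h**2)/7 = 3/7 + (h/7 + h**2/7) = 3/7 + h/7 + h**2/7)
U(N, k) = sqrt(2 + N - k) (U(N, k) = sqrt((2 - k) + N) = sqrt(2 + N - k))
r(W, H) = -H/4 - sqrt(-9 + H)/4 (r(W, H) = -(H + sqrt(2 + H - 1*11))/4 = -(H + sqrt(2 + H - 11))/4 = -(H + sqrt(-9 + H))/4 = -H/4 - sqrt(-9 + H)/4)
1410 - r(S(-10, 4), 196) = 1410 - (-1/4*196 - sqrt(-9 + 196)/4) = 1410 - (-49 - sqrt(187)/4) = 1410 + (49 + sqrt(187)/4) = 1459 + sqrt(187)/4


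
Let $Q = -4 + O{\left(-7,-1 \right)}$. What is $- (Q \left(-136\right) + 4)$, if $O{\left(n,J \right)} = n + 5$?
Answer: $-820$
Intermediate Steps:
$O{\left(n,J \right)} = 5 + n$
$Q = -6$ ($Q = -4 + \left(5 - 7\right) = -4 - 2 = -6$)
$- (Q \left(-136\right) + 4) = - (\left(-6\right) \left(-136\right) + 4) = - (816 + 4) = \left(-1\right) 820 = -820$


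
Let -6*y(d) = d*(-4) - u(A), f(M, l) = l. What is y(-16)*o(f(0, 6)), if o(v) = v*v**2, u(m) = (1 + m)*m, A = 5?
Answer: -1224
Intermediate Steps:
u(m) = m*(1 + m)
y(d) = 5 + 2*d/3 (y(d) = -(d*(-4) - 5*(1 + 5))/6 = -(-4*d - 5*6)/6 = -(-4*d - 1*30)/6 = -(-4*d - 30)/6 = -(-30 - 4*d)/6 = 5 + 2*d/3)
o(v) = v**3
y(-16)*o(f(0, 6)) = (5 + (2/3)*(-16))*6**3 = (5 - 32/3)*216 = -17/3*216 = -1224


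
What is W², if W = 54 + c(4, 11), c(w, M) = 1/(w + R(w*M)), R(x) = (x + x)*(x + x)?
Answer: 175052702449/60031504 ≈ 2916.0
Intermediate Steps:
R(x) = 4*x² (R(x) = (2*x)*(2*x) = 4*x²)
c(w, M) = 1/(w + 4*M²*w²) (c(w, M) = 1/(w + 4*(w*M)²) = 1/(w + 4*(M*w)²) = 1/(w + 4*(M²*w²)) = 1/(w + 4*M²*w²))
W = 418393/7748 (W = 54 + 1/(4*(1 + 4*4*11²)) = 54 + 1/(4*(1 + 4*4*121)) = 54 + 1/(4*(1 + 1936)) = 54 + (¼)/1937 = 54 + (¼)*(1/1937) = 54 + 1/7748 = 418393/7748 ≈ 54.000)
W² = (418393/7748)² = 175052702449/60031504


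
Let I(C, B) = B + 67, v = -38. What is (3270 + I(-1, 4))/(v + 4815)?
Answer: 3341/4777 ≈ 0.69939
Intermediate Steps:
I(C, B) = 67 + B
(3270 + I(-1, 4))/(v + 4815) = (3270 + (67 + 4))/(-38 + 4815) = (3270 + 71)/4777 = 3341*(1/4777) = 3341/4777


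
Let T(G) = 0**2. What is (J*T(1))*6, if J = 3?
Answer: 0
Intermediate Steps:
T(G) = 0
(J*T(1))*6 = (3*0)*6 = 0*6 = 0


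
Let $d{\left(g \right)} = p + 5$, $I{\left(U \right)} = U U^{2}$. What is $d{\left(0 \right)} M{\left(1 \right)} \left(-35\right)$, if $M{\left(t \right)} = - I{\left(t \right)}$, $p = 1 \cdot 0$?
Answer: $175$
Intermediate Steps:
$I{\left(U \right)} = U^{3}$
$p = 0$
$M{\left(t \right)} = - t^{3}$
$d{\left(g \right)} = 5$ ($d{\left(g \right)} = 0 + 5 = 5$)
$d{\left(0 \right)} M{\left(1 \right)} \left(-35\right) = 5 \left(- 1^{3}\right) \left(-35\right) = 5 \left(\left(-1\right) 1\right) \left(-35\right) = 5 \left(-1\right) \left(-35\right) = \left(-5\right) \left(-35\right) = 175$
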